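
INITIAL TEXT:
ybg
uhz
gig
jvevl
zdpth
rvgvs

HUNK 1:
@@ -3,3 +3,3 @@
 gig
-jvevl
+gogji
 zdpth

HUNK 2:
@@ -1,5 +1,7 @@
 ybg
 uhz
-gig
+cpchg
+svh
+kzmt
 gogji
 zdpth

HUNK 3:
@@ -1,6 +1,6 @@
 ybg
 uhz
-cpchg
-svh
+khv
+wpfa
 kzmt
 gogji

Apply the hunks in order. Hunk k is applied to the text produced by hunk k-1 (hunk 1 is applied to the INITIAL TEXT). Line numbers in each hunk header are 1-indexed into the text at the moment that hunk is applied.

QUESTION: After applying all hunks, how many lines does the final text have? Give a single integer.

Hunk 1: at line 3 remove [jvevl] add [gogji] -> 6 lines: ybg uhz gig gogji zdpth rvgvs
Hunk 2: at line 1 remove [gig] add [cpchg,svh,kzmt] -> 8 lines: ybg uhz cpchg svh kzmt gogji zdpth rvgvs
Hunk 3: at line 1 remove [cpchg,svh] add [khv,wpfa] -> 8 lines: ybg uhz khv wpfa kzmt gogji zdpth rvgvs
Final line count: 8

Answer: 8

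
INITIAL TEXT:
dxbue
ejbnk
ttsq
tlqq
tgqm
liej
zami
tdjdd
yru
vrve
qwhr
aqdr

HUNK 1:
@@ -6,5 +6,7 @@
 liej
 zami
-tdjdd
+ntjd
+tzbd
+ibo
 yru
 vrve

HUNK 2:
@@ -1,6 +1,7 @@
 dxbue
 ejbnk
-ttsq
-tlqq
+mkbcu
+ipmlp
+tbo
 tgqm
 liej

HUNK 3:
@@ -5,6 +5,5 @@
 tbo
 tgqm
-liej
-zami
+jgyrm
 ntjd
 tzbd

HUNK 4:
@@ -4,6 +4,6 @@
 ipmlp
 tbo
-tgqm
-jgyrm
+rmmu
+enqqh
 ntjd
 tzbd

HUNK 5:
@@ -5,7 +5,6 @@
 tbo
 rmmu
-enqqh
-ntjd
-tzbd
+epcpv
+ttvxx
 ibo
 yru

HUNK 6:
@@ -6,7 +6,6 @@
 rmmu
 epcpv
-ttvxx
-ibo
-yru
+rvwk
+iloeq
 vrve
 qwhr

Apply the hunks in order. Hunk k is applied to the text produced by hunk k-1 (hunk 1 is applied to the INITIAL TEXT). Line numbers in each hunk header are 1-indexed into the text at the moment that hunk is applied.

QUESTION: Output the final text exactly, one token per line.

Hunk 1: at line 6 remove [tdjdd] add [ntjd,tzbd,ibo] -> 14 lines: dxbue ejbnk ttsq tlqq tgqm liej zami ntjd tzbd ibo yru vrve qwhr aqdr
Hunk 2: at line 1 remove [ttsq,tlqq] add [mkbcu,ipmlp,tbo] -> 15 lines: dxbue ejbnk mkbcu ipmlp tbo tgqm liej zami ntjd tzbd ibo yru vrve qwhr aqdr
Hunk 3: at line 5 remove [liej,zami] add [jgyrm] -> 14 lines: dxbue ejbnk mkbcu ipmlp tbo tgqm jgyrm ntjd tzbd ibo yru vrve qwhr aqdr
Hunk 4: at line 4 remove [tgqm,jgyrm] add [rmmu,enqqh] -> 14 lines: dxbue ejbnk mkbcu ipmlp tbo rmmu enqqh ntjd tzbd ibo yru vrve qwhr aqdr
Hunk 5: at line 5 remove [enqqh,ntjd,tzbd] add [epcpv,ttvxx] -> 13 lines: dxbue ejbnk mkbcu ipmlp tbo rmmu epcpv ttvxx ibo yru vrve qwhr aqdr
Hunk 6: at line 6 remove [ttvxx,ibo,yru] add [rvwk,iloeq] -> 12 lines: dxbue ejbnk mkbcu ipmlp tbo rmmu epcpv rvwk iloeq vrve qwhr aqdr

Answer: dxbue
ejbnk
mkbcu
ipmlp
tbo
rmmu
epcpv
rvwk
iloeq
vrve
qwhr
aqdr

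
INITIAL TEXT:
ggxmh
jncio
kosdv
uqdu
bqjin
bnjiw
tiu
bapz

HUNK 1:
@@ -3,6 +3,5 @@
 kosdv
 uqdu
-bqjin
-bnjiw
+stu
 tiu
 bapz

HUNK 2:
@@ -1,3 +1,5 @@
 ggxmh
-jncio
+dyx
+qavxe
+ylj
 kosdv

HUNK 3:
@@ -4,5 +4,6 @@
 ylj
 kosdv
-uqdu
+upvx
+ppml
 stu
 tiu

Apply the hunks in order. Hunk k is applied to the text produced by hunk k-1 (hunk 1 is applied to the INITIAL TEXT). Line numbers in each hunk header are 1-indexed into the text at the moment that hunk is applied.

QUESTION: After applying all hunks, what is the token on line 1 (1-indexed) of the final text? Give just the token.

Hunk 1: at line 3 remove [bqjin,bnjiw] add [stu] -> 7 lines: ggxmh jncio kosdv uqdu stu tiu bapz
Hunk 2: at line 1 remove [jncio] add [dyx,qavxe,ylj] -> 9 lines: ggxmh dyx qavxe ylj kosdv uqdu stu tiu bapz
Hunk 3: at line 4 remove [uqdu] add [upvx,ppml] -> 10 lines: ggxmh dyx qavxe ylj kosdv upvx ppml stu tiu bapz
Final line 1: ggxmh

Answer: ggxmh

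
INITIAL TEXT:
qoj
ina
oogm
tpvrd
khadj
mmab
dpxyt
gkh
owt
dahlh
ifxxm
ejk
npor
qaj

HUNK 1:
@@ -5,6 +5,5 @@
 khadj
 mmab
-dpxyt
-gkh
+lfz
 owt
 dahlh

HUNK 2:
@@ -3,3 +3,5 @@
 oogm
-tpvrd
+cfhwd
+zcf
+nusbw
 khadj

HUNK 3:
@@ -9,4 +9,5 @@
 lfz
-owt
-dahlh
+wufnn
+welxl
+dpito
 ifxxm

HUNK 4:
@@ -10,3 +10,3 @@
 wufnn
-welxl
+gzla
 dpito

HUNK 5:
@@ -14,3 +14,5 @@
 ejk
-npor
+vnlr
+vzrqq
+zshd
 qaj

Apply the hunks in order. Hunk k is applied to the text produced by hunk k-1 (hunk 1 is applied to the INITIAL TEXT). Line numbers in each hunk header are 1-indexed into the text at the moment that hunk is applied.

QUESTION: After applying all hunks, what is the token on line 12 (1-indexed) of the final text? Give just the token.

Answer: dpito

Derivation:
Hunk 1: at line 5 remove [dpxyt,gkh] add [lfz] -> 13 lines: qoj ina oogm tpvrd khadj mmab lfz owt dahlh ifxxm ejk npor qaj
Hunk 2: at line 3 remove [tpvrd] add [cfhwd,zcf,nusbw] -> 15 lines: qoj ina oogm cfhwd zcf nusbw khadj mmab lfz owt dahlh ifxxm ejk npor qaj
Hunk 3: at line 9 remove [owt,dahlh] add [wufnn,welxl,dpito] -> 16 lines: qoj ina oogm cfhwd zcf nusbw khadj mmab lfz wufnn welxl dpito ifxxm ejk npor qaj
Hunk 4: at line 10 remove [welxl] add [gzla] -> 16 lines: qoj ina oogm cfhwd zcf nusbw khadj mmab lfz wufnn gzla dpito ifxxm ejk npor qaj
Hunk 5: at line 14 remove [npor] add [vnlr,vzrqq,zshd] -> 18 lines: qoj ina oogm cfhwd zcf nusbw khadj mmab lfz wufnn gzla dpito ifxxm ejk vnlr vzrqq zshd qaj
Final line 12: dpito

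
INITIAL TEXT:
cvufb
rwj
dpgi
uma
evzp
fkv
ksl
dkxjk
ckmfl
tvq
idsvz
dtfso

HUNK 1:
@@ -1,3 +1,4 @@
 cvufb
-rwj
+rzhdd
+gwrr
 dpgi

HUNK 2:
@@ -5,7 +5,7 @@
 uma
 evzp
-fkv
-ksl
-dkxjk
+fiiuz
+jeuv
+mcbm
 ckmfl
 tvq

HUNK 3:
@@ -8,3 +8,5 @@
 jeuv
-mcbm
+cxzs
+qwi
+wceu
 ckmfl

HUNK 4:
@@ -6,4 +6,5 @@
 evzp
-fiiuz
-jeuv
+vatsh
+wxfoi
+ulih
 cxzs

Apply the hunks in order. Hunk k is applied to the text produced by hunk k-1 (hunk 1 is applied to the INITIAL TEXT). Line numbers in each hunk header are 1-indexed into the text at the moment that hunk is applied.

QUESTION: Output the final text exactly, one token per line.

Hunk 1: at line 1 remove [rwj] add [rzhdd,gwrr] -> 13 lines: cvufb rzhdd gwrr dpgi uma evzp fkv ksl dkxjk ckmfl tvq idsvz dtfso
Hunk 2: at line 5 remove [fkv,ksl,dkxjk] add [fiiuz,jeuv,mcbm] -> 13 lines: cvufb rzhdd gwrr dpgi uma evzp fiiuz jeuv mcbm ckmfl tvq idsvz dtfso
Hunk 3: at line 8 remove [mcbm] add [cxzs,qwi,wceu] -> 15 lines: cvufb rzhdd gwrr dpgi uma evzp fiiuz jeuv cxzs qwi wceu ckmfl tvq idsvz dtfso
Hunk 4: at line 6 remove [fiiuz,jeuv] add [vatsh,wxfoi,ulih] -> 16 lines: cvufb rzhdd gwrr dpgi uma evzp vatsh wxfoi ulih cxzs qwi wceu ckmfl tvq idsvz dtfso

Answer: cvufb
rzhdd
gwrr
dpgi
uma
evzp
vatsh
wxfoi
ulih
cxzs
qwi
wceu
ckmfl
tvq
idsvz
dtfso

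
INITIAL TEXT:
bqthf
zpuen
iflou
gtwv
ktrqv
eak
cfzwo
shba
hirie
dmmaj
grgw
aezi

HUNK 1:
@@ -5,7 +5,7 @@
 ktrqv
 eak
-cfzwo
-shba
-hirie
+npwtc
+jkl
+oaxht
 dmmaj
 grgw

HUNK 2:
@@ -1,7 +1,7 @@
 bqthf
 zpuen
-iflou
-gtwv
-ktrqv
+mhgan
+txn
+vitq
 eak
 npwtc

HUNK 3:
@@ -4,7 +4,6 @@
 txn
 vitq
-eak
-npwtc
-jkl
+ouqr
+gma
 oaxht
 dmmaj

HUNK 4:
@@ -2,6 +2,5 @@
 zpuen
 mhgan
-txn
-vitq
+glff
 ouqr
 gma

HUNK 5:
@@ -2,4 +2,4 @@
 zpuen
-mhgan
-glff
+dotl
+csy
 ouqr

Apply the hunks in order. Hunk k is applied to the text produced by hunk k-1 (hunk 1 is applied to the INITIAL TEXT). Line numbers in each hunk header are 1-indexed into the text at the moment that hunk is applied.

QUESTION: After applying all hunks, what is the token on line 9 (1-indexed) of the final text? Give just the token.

Answer: grgw

Derivation:
Hunk 1: at line 5 remove [cfzwo,shba,hirie] add [npwtc,jkl,oaxht] -> 12 lines: bqthf zpuen iflou gtwv ktrqv eak npwtc jkl oaxht dmmaj grgw aezi
Hunk 2: at line 1 remove [iflou,gtwv,ktrqv] add [mhgan,txn,vitq] -> 12 lines: bqthf zpuen mhgan txn vitq eak npwtc jkl oaxht dmmaj grgw aezi
Hunk 3: at line 4 remove [eak,npwtc,jkl] add [ouqr,gma] -> 11 lines: bqthf zpuen mhgan txn vitq ouqr gma oaxht dmmaj grgw aezi
Hunk 4: at line 2 remove [txn,vitq] add [glff] -> 10 lines: bqthf zpuen mhgan glff ouqr gma oaxht dmmaj grgw aezi
Hunk 5: at line 2 remove [mhgan,glff] add [dotl,csy] -> 10 lines: bqthf zpuen dotl csy ouqr gma oaxht dmmaj grgw aezi
Final line 9: grgw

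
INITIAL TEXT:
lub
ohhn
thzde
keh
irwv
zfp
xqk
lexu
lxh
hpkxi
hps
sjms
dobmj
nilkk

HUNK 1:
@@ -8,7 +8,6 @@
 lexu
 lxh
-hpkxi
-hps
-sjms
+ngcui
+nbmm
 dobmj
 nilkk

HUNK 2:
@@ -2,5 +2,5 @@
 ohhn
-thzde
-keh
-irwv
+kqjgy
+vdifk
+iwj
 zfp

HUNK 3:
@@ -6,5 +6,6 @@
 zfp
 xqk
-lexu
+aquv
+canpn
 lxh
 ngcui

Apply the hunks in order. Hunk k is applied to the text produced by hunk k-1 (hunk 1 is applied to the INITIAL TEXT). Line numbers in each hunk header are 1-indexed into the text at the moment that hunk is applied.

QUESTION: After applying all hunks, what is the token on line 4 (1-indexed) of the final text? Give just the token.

Answer: vdifk

Derivation:
Hunk 1: at line 8 remove [hpkxi,hps,sjms] add [ngcui,nbmm] -> 13 lines: lub ohhn thzde keh irwv zfp xqk lexu lxh ngcui nbmm dobmj nilkk
Hunk 2: at line 2 remove [thzde,keh,irwv] add [kqjgy,vdifk,iwj] -> 13 lines: lub ohhn kqjgy vdifk iwj zfp xqk lexu lxh ngcui nbmm dobmj nilkk
Hunk 3: at line 6 remove [lexu] add [aquv,canpn] -> 14 lines: lub ohhn kqjgy vdifk iwj zfp xqk aquv canpn lxh ngcui nbmm dobmj nilkk
Final line 4: vdifk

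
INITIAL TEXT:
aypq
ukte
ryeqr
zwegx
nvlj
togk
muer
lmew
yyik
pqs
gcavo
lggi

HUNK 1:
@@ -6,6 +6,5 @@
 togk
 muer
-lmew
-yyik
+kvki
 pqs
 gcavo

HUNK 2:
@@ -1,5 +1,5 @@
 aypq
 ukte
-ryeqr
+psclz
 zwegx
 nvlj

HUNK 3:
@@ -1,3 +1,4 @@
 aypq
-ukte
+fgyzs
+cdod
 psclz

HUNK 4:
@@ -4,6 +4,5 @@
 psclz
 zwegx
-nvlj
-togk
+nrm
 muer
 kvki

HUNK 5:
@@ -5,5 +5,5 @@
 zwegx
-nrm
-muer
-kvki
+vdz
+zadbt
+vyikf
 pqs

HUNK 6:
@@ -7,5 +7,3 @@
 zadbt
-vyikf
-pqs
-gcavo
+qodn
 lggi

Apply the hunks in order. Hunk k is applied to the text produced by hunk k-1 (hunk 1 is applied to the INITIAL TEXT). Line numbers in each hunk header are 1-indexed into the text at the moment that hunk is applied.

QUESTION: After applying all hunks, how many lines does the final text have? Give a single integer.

Hunk 1: at line 6 remove [lmew,yyik] add [kvki] -> 11 lines: aypq ukte ryeqr zwegx nvlj togk muer kvki pqs gcavo lggi
Hunk 2: at line 1 remove [ryeqr] add [psclz] -> 11 lines: aypq ukte psclz zwegx nvlj togk muer kvki pqs gcavo lggi
Hunk 3: at line 1 remove [ukte] add [fgyzs,cdod] -> 12 lines: aypq fgyzs cdod psclz zwegx nvlj togk muer kvki pqs gcavo lggi
Hunk 4: at line 4 remove [nvlj,togk] add [nrm] -> 11 lines: aypq fgyzs cdod psclz zwegx nrm muer kvki pqs gcavo lggi
Hunk 5: at line 5 remove [nrm,muer,kvki] add [vdz,zadbt,vyikf] -> 11 lines: aypq fgyzs cdod psclz zwegx vdz zadbt vyikf pqs gcavo lggi
Hunk 6: at line 7 remove [vyikf,pqs,gcavo] add [qodn] -> 9 lines: aypq fgyzs cdod psclz zwegx vdz zadbt qodn lggi
Final line count: 9

Answer: 9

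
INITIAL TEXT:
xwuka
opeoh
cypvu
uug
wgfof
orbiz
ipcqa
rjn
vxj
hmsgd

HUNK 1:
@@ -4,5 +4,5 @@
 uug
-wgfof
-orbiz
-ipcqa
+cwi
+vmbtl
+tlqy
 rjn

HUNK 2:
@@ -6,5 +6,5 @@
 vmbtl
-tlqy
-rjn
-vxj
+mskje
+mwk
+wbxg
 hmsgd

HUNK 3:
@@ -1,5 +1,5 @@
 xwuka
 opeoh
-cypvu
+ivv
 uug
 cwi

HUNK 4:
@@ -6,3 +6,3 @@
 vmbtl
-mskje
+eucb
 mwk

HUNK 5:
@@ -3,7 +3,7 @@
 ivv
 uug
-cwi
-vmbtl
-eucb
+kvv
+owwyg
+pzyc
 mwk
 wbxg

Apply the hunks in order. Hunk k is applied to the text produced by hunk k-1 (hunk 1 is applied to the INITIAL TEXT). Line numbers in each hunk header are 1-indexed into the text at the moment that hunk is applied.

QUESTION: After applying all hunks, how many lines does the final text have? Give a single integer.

Hunk 1: at line 4 remove [wgfof,orbiz,ipcqa] add [cwi,vmbtl,tlqy] -> 10 lines: xwuka opeoh cypvu uug cwi vmbtl tlqy rjn vxj hmsgd
Hunk 2: at line 6 remove [tlqy,rjn,vxj] add [mskje,mwk,wbxg] -> 10 lines: xwuka opeoh cypvu uug cwi vmbtl mskje mwk wbxg hmsgd
Hunk 3: at line 1 remove [cypvu] add [ivv] -> 10 lines: xwuka opeoh ivv uug cwi vmbtl mskje mwk wbxg hmsgd
Hunk 4: at line 6 remove [mskje] add [eucb] -> 10 lines: xwuka opeoh ivv uug cwi vmbtl eucb mwk wbxg hmsgd
Hunk 5: at line 3 remove [cwi,vmbtl,eucb] add [kvv,owwyg,pzyc] -> 10 lines: xwuka opeoh ivv uug kvv owwyg pzyc mwk wbxg hmsgd
Final line count: 10

Answer: 10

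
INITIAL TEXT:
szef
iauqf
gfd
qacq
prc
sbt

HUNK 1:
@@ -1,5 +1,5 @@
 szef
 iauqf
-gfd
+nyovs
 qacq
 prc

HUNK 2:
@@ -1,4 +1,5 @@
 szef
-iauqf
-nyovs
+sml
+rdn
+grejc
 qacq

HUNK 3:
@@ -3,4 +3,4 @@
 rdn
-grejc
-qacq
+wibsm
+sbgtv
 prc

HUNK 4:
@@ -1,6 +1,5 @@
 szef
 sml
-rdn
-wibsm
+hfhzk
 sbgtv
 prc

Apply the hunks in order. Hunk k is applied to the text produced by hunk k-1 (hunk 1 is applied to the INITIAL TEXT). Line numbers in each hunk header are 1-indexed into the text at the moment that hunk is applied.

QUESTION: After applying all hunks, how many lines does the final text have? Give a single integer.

Answer: 6

Derivation:
Hunk 1: at line 1 remove [gfd] add [nyovs] -> 6 lines: szef iauqf nyovs qacq prc sbt
Hunk 2: at line 1 remove [iauqf,nyovs] add [sml,rdn,grejc] -> 7 lines: szef sml rdn grejc qacq prc sbt
Hunk 3: at line 3 remove [grejc,qacq] add [wibsm,sbgtv] -> 7 lines: szef sml rdn wibsm sbgtv prc sbt
Hunk 4: at line 1 remove [rdn,wibsm] add [hfhzk] -> 6 lines: szef sml hfhzk sbgtv prc sbt
Final line count: 6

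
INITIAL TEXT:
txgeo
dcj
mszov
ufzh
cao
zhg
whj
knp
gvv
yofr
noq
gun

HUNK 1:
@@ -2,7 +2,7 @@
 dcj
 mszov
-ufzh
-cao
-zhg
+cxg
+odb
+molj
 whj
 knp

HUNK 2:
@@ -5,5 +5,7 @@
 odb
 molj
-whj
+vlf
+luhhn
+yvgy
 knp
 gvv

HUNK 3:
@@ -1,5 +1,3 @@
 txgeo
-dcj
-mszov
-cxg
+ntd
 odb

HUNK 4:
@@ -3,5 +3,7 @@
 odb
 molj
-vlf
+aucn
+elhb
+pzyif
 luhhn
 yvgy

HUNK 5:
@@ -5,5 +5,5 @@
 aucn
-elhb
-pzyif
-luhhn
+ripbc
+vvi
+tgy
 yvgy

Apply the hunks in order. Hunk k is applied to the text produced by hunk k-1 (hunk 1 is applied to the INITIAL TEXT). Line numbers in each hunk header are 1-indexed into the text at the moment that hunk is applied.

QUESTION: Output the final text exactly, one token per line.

Answer: txgeo
ntd
odb
molj
aucn
ripbc
vvi
tgy
yvgy
knp
gvv
yofr
noq
gun

Derivation:
Hunk 1: at line 2 remove [ufzh,cao,zhg] add [cxg,odb,molj] -> 12 lines: txgeo dcj mszov cxg odb molj whj knp gvv yofr noq gun
Hunk 2: at line 5 remove [whj] add [vlf,luhhn,yvgy] -> 14 lines: txgeo dcj mszov cxg odb molj vlf luhhn yvgy knp gvv yofr noq gun
Hunk 3: at line 1 remove [dcj,mszov,cxg] add [ntd] -> 12 lines: txgeo ntd odb molj vlf luhhn yvgy knp gvv yofr noq gun
Hunk 4: at line 3 remove [vlf] add [aucn,elhb,pzyif] -> 14 lines: txgeo ntd odb molj aucn elhb pzyif luhhn yvgy knp gvv yofr noq gun
Hunk 5: at line 5 remove [elhb,pzyif,luhhn] add [ripbc,vvi,tgy] -> 14 lines: txgeo ntd odb molj aucn ripbc vvi tgy yvgy knp gvv yofr noq gun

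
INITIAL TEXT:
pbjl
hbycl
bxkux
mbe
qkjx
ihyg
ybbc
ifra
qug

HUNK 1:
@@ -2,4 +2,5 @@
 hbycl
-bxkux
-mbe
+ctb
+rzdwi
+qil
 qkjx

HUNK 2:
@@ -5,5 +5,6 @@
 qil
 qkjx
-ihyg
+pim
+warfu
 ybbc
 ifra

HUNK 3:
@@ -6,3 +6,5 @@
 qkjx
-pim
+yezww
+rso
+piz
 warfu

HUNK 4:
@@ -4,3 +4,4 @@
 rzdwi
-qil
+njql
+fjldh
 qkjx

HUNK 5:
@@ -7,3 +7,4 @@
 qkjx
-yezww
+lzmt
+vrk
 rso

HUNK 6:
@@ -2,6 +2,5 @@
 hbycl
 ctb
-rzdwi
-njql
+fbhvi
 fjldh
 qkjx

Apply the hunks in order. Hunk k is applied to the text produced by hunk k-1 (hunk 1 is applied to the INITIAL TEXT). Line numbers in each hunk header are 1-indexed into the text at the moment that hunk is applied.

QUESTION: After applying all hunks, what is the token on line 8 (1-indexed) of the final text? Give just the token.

Answer: vrk

Derivation:
Hunk 1: at line 2 remove [bxkux,mbe] add [ctb,rzdwi,qil] -> 10 lines: pbjl hbycl ctb rzdwi qil qkjx ihyg ybbc ifra qug
Hunk 2: at line 5 remove [ihyg] add [pim,warfu] -> 11 lines: pbjl hbycl ctb rzdwi qil qkjx pim warfu ybbc ifra qug
Hunk 3: at line 6 remove [pim] add [yezww,rso,piz] -> 13 lines: pbjl hbycl ctb rzdwi qil qkjx yezww rso piz warfu ybbc ifra qug
Hunk 4: at line 4 remove [qil] add [njql,fjldh] -> 14 lines: pbjl hbycl ctb rzdwi njql fjldh qkjx yezww rso piz warfu ybbc ifra qug
Hunk 5: at line 7 remove [yezww] add [lzmt,vrk] -> 15 lines: pbjl hbycl ctb rzdwi njql fjldh qkjx lzmt vrk rso piz warfu ybbc ifra qug
Hunk 6: at line 2 remove [rzdwi,njql] add [fbhvi] -> 14 lines: pbjl hbycl ctb fbhvi fjldh qkjx lzmt vrk rso piz warfu ybbc ifra qug
Final line 8: vrk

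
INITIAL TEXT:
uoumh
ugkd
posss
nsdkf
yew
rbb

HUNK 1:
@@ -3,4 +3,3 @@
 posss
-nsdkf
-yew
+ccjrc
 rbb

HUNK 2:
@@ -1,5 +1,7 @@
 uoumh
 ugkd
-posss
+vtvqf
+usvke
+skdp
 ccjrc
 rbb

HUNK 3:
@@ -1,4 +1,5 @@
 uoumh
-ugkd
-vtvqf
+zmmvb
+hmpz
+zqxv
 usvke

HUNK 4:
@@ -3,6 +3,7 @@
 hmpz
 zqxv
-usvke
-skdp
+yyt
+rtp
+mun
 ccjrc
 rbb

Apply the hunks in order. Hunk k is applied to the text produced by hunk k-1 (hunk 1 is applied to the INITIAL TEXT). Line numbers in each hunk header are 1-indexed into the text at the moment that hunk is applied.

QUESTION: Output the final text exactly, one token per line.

Answer: uoumh
zmmvb
hmpz
zqxv
yyt
rtp
mun
ccjrc
rbb

Derivation:
Hunk 1: at line 3 remove [nsdkf,yew] add [ccjrc] -> 5 lines: uoumh ugkd posss ccjrc rbb
Hunk 2: at line 1 remove [posss] add [vtvqf,usvke,skdp] -> 7 lines: uoumh ugkd vtvqf usvke skdp ccjrc rbb
Hunk 3: at line 1 remove [ugkd,vtvqf] add [zmmvb,hmpz,zqxv] -> 8 lines: uoumh zmmvb hmpz zqxv usvke skdp ccjrc rbb
Hunk 4: at line 3 remove [usvke,skdp] add [yyt,rtp,mun] -> 9 lines: uoumh zmmvb hmpz zqxv yyt rtp mun ccjrc rbb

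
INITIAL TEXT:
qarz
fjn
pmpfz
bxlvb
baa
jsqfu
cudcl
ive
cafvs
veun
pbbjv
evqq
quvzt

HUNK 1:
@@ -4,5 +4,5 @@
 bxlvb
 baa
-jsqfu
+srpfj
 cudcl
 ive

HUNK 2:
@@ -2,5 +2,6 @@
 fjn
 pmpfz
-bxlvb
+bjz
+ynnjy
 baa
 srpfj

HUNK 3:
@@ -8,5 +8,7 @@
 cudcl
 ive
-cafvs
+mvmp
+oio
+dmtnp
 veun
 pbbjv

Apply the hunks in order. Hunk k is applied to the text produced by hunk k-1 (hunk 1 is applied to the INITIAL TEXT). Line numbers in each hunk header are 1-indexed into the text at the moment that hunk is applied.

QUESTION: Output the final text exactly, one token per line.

Hunk 1: at line 4 remove [jsqfu] add [srpfj] -> 13 lines: qarz fjn pmpfz bxlvb baa srpfj cudcl ive cafvs veun pbbjv evqq quvzt
Hunk 2: at line 2 remove [bxlvb] add [bjz,ynnjy] -> 14 lines: qarz fjn pmpfz bjz ynnjy baa srpfj cudcl ive cafvs veun pbbjv evqq quvzt
Hunk 3: at line 8 remove [cafvs] add [mvmp,oio,dmtnp] -> 16 lines: qarz fjn pmpfz bjz ynnjy baa srpfj cudcl ive mvmp oio dmtnp veun pbbjv evqq quvzt

Answer: qarz
fjn
pmpfz
bjz
ynnjy
baa
srpfj
cudcl
ive
mvmp
oio
dmtnp
veun
pbbjv
evqq
quvzt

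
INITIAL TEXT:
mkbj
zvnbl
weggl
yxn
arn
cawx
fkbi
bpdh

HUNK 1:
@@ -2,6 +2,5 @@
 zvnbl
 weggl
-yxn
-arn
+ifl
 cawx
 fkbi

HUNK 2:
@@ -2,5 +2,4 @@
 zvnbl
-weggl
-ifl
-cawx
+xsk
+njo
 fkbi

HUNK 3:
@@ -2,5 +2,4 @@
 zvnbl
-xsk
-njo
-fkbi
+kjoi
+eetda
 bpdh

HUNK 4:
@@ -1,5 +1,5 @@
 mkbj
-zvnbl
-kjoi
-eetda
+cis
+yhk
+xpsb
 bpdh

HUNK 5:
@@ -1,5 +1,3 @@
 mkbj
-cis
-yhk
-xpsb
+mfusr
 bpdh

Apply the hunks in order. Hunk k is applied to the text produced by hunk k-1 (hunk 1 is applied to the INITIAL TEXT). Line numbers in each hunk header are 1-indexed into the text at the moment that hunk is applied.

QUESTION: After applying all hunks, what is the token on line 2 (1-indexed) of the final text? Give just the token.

Hunk 1: at line 2 remove [yxn,arn] add [ifl] -> 7 lines: mkbj zvnbl weggl ifl cawx fkbi bpdh
Hunk 2: at line 2 remove [weggl,ifl,cawx] add [xsk,njo] -> 6 lines: mkbj zvnbl xsk njo fkbi bpdh
Hunk 3: at line 2 remove [xsk,njo,fkbi] add [kjoi,eetda] -> 5 lines: mkbj zvnbl kjoi eetda bpdh
Hunk 4: at line 1 remove [zvnbl,kjoi,eetda] add [cis,yhk,xpsb] -> 5 lines: mkbj cis yhk xpsb bpdh
Hunk 5: at line 1 remove [cis,yhk,xpsb] add [mfusr] -> 3 lines: mkbj mfusr bpdh
Final line 2: mfusr

Answer: mfusr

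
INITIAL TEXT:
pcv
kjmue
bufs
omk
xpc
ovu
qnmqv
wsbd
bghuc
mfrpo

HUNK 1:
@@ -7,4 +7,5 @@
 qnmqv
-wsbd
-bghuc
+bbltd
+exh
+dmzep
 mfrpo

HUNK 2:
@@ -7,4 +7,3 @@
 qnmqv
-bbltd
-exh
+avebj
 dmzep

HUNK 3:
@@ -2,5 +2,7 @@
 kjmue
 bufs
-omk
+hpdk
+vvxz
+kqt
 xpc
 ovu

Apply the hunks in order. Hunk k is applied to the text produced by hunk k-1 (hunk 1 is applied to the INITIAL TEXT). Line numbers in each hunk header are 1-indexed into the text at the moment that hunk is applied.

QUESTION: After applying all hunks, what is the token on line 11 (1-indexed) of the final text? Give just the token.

Hunk 1: at line 7 remove [wsbd,bghuc] add [bbltd,exh,dmzep] -> 11 lines: pcv kjmue bufs omk xpc ovu qnmqv bbltd exh dmzep mfrpo
Hunk 2: at line 7 remove [bbltd,exh] add [avebj] -> 10 lines: pcv kjmue bufs omk xpc ovu qnmqv avebj dmzep mfrpo
Hunk 3: at line 2 remove [omk] add [hpdk,vvxz,kqt] -> 12 lines: pcv kjmue bufs hpdk vvxz kqt xpc ovu qnmqv avebj dmzep mfrpo
Final line 11: dmzep

Answer: dmzep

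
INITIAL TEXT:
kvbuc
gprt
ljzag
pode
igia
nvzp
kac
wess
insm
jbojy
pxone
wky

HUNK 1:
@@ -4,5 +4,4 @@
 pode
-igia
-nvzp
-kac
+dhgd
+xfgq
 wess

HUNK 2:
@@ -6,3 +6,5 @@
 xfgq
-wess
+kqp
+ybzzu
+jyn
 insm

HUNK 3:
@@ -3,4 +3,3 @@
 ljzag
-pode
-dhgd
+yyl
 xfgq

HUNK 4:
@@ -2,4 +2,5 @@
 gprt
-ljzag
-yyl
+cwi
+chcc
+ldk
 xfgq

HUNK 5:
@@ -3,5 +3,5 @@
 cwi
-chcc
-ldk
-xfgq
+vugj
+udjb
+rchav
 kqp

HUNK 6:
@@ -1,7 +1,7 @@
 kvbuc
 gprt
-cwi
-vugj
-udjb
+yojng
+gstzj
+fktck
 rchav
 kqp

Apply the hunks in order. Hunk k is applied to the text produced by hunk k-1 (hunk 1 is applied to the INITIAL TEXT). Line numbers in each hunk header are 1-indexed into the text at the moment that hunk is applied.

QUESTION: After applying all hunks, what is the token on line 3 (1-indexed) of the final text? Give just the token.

Answer: yojng

Derivation:
Hunk 1: at line 4 remove [igia,nvzp,kac] add [dhgd,xfgq] -> 11 lines: kvbuc gprt ljzag pode dhgd xfgq wess insm jbojy pxone wky
Hunk 2: at line 6 remove [wess] add [kqp,ybzzu,jyn] -> 13 lines: kvbuc gprt ljzag pode dhgd xfgq kqp ybzzu jyn insm jbojy pxone wky
Hunk 3: at line 3 remove [pode,dhgd] add [yyl] -> 12 lines: kvbuc gprt ljzag yyl xfgq kqp ybzzu jyn insm jbojy pxone wky
Hunk 4: at line 2 remove [ljzag,yyl] add [cwi,chcc,ldk] -> 13 lines: kvbuc gprt cwi chcc ldk xfgq kqp ybzzu jyn insm jbojy pxone wky
Hunk 5: at line 3 remove [chcc,ldk,xfgq] add [vugj,udjb,rchav] -> 13 lines: kvbuc gprt cwi vugj udjb rchav kqp ybzzu jyn insm jbojy pxone wky
Hunk 6: at line 1 remove [cwi,vugj,udjb] add [yojng,gstzj,fktck] -> 13 lines: kvbuc gprt yojng gstzj fktck rchav kqp ybzzu jyn insm jbojy pxone wky
Final line 3: yojng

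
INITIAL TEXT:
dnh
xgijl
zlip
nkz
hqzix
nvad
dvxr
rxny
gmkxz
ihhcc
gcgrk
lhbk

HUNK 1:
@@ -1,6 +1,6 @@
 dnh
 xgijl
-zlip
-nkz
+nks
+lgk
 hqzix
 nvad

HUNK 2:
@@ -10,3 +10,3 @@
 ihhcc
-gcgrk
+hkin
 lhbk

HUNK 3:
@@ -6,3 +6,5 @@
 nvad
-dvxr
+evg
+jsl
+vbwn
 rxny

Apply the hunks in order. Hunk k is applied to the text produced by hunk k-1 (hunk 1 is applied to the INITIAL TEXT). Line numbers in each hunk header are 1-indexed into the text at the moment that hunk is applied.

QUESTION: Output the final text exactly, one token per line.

Answer: dnh
xgijl
nks
lgk
hqzix
nvad
evg
jsl
vbwn
rxny
gmkxz
ihhcc
hkin
lhbk

Derivation:
Hunk 1: at line 1 remove [zlip,nkz] add [nks,lgk] -> 12 lines: dnh xgijl nks lgk hqzix nvad dvxr rxny gmkxz ihhcc gcgrk lhbk
Hunk 2: at line 10 remove [gcgrk] add [hkin] -> 12 lines: dnh xgijl nks lgk hqzix nvad dvxr rxny gmkxz ihhcc hkin lhbk
Hunk 3: at line 6 remove [dvxr] add [evg,jsl,vbwn] -> 14 lines: dnh xgijl nks lgk hqzix nvad evg jsl vbwn rxny gmkxz ihhcc hkin lhbk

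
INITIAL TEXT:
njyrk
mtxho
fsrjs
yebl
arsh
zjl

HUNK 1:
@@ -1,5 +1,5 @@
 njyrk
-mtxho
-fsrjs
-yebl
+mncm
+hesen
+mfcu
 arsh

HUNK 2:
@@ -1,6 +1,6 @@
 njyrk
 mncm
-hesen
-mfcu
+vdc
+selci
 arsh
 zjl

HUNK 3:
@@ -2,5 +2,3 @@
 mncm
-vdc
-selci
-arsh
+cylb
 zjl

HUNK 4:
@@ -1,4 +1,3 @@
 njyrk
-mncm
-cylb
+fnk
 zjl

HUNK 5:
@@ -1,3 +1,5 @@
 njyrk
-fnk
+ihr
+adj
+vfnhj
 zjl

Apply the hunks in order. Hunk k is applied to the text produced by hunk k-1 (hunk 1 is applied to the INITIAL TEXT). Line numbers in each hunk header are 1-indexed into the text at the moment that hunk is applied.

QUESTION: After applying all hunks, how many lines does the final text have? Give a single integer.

Answer: 5

Derivation:
Hunk 1: at line 1 remove [mtxho,fsrjs,yebl] add [mncm,hesen,mfcu] -> 6 lines: njyrk mncm hesen mfcu arsh zjl
Hunk 2: at line 1 remove [hesen,mfcu] add [vdc,selci] -> 6 lines: njyrk mncm vdc selci arsh zjl
Hunk 3: at line 2 remove [vdc,selci,arsh] add [cylb] -> 4 lines: njyrk mncm cylb zjl
Hunk 4: at line 1 remove [mncm,cylb] add [fnk] -> 3 lines: njyrk fnk zjl
Hunk 5: at line 1 remove [fnk] add [ihr,adj,vfnhj] -> 5 lines: njyrk ihr adj vfnhj zjl
Final line count: 5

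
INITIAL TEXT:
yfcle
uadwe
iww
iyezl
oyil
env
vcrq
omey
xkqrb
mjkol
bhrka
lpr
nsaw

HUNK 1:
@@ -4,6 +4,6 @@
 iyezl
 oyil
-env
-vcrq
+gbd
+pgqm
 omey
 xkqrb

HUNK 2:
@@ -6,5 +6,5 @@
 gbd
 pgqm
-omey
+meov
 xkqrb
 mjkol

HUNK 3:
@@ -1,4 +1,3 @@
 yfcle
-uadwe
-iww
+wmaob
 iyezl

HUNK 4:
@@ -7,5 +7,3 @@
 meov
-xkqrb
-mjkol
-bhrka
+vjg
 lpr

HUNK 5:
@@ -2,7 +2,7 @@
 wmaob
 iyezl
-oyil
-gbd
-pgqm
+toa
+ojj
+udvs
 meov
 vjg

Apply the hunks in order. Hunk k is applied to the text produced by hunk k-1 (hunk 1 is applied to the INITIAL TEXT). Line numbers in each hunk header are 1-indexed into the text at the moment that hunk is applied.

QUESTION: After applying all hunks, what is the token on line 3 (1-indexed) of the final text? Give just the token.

Hunk 1: at line 4 remove [env,vcrq] add [gbd,pgqm] -> 13 lines: yfcle uadwe iww iyezl oyil gbd pgqm omey xkqrb mjkol bhrka lpr nsaw
Hunk 2: at line 6 remove [omey] add [meov] -> 13 lines: yfcle uadwe iww iyezl oyil gbd pgqm meov xkqrb mjkol bhrka lpr nsaw
Hunk 3: at line 1 remove [uadwe,iww] add [wmaob] -> 12 lines: yfcle wmaob iyezl oyil gbd pgqm meov xkqrb mjkol bhrka lpr nsaw
Hunk 4: at line 7 remove [xkqrb,mjkol,bhrka] add [vjg] -> 10 lines: yfcle wmaob iyezl oyil gbd pgqm meov vjg lpr nsaw
Hunk 5: at line 2 remove [oyil,gbd,pgqm] add [toa,ojj,udvs] -> 10 lines: yfcle wmaob iyezl toa ojj udvs meov vjg lpr nsaw
Final line 3: iyezl

Answer: iyezl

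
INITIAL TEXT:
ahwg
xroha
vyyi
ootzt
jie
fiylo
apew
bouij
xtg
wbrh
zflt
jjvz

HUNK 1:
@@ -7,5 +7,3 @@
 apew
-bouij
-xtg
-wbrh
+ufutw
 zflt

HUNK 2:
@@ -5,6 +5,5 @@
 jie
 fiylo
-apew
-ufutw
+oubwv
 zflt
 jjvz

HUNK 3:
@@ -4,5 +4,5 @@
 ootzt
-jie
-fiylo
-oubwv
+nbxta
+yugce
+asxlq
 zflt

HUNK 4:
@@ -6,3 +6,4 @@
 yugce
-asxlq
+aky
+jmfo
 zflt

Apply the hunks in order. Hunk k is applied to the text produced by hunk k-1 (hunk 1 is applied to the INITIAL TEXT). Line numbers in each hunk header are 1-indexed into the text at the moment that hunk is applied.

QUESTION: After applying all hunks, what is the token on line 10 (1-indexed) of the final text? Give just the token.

Hunk 1: at line 7 remove [bouij,xtg,wbrh] add [ufutw] -> 10 lines: ahwg xroha vyyi ootzt jie fiylo apew ufutw zflt jjvz
Hunk 2: at line 5 remove [apew,ufutw] add [oubwv] -> 9 lines: ahwg xroha vyyi ootzt jie fiylo oubwv zflt jjvz
Hunk 3: at line 4 remove [jie,fiylo,oubwv] add [nbxta,yugce,asxlq] -> 9 lines: ahwg xroha vyyi ootzt nbxta yugce asxlq zflt jjvz
Hunk 4: at line 6 remove [asxlq] add [aky,jmfo] -> 10 lines: ahwg xroha vyyi ootzt nbxta yugce aky jmfo zflt jjvz
Final line 10: jjvz

Answer: jjvz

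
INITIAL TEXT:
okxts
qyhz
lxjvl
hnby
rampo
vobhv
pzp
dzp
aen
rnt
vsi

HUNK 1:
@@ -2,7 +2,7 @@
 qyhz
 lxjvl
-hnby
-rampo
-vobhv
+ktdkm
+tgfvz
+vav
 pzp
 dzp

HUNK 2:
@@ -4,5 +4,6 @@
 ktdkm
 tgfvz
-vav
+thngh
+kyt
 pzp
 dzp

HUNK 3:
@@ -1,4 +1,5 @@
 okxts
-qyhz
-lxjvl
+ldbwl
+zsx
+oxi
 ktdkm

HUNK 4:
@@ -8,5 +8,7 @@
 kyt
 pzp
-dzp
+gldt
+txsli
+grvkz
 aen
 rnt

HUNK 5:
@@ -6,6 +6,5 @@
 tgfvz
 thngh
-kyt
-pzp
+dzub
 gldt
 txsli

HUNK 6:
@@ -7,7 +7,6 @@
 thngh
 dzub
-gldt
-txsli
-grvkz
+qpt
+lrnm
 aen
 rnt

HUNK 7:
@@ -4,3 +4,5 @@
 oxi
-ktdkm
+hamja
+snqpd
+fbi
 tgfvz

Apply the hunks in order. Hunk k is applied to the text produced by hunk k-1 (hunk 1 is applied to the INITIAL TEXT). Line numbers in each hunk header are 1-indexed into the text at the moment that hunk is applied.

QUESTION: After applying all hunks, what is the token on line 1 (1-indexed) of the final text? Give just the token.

Answer: okxts

Derivation:
Hunk 1: at line 2 remove [hnby,rampo,vobhv] add [ktdkm,tgfvz,vav] -> 11 lines: okxts qyhz lxjvl ktdkm tgfvz vav pzp dzp aen rnt vsi
Hunk 2: at line 4 remove [vav] add [thngh,kyt] -> 12 lines: okxts qyhz lxjvl ktdkm tgfvz thngh kyt pzp dzp aen rnt vsi
Hunk 3: at line 1 remove [qyhz,lxjvl] add [ldbwl,zsx,oxi] -> 13 lines: okxts ldbwl zsx oxi ktdkm tgfvz thngh kyt pzp dzp aen rnt vsi
Hunk 4: at line 8 remove [dzp] add [gldt,txsli,grvkz] -> 15 lines: okxts ldbwl zsx oxi ktdkm tgfvz thngh kyt pzp gldt txsli grvkz aen rnt vsi
Hunk 5: at line 6 remove [kyt,pzp] add [dzub] -> 14 lines: okxts ldbwl zsx oxi ktdkm tgfvz thngh dzub gldt txsli grvkz aen rnt vsi
Hunk 6: at line 7 remove [gldt,txsli,grvkz] add [qpt,lrnm] -> 13 lines: okxts ldbwl zsx oxi ktdkm tgfvz thngh dzub qpt lrnm aen rnt vsi
Hunk 7: at line 4 remove [ktdkm] add [hamja,snqpd,fbi] -> 15 lines: okxts ldbwl zsx oxi hamja snqpd fbi tgfvz thngh dzub qpt lrnm aen rnt vsi
Final line 1: okxts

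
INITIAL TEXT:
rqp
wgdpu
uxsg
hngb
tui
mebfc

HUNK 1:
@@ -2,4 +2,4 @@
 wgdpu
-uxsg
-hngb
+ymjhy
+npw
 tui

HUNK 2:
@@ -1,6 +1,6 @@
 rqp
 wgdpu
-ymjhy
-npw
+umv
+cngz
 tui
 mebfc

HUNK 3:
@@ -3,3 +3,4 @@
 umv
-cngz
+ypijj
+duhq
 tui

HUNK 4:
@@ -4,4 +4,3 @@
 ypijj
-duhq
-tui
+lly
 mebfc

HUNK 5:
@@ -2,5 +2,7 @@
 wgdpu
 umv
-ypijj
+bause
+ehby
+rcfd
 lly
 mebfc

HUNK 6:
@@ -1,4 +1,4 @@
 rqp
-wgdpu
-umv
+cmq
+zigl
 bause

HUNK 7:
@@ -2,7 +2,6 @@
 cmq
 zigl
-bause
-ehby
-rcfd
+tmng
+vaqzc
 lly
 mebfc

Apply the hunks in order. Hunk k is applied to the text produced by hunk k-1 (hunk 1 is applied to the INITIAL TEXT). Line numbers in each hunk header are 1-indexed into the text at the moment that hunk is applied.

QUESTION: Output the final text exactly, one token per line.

Answer: rqp
cmq
zigl
tmng
vaqzc
lly
mebfc

Derivation:
Hunk 1: at line 2 remove [uxsg,hngb] add [ymjhy,npw] -> 6 lines: rqp wgdpu ymjhy npw tui mebfc
Hunk 2: at line 1 remove [ymjhy,npw] add [umv,cngz] -> 6 lines: rqp wgdpu umv cngz tui mebfc
Hunk 3: at line 3 remove [cngz] add [ypijj,duhq] -> 7 lines: rqp wgdpu umv ypijj duhq tui mebfc
Hunk 4: at line 4 remove [duhq,tui] add [lly] -> 6 lines: rqp wgdpu umv ypijj lly mebfc
Hunk 5: at line 2 remove [ypijj] add [bause,ehby,rcfd] -> 8 lines: rqp wgdpu umv bause ehby rcfd lly mebfc
Hunk 6: at line 1 remove [wgdpu,umv] add [cmq,zigl] -> 8 lines: rqp cmq zigl bause ehby rcfd lly mebfc
Hunk 7: at line 2 remove [bause,ehby,rcfd] add [tmng,vaqzc] -> 7 lines: rqp cmq zigl tmng vaqzc lly mebfc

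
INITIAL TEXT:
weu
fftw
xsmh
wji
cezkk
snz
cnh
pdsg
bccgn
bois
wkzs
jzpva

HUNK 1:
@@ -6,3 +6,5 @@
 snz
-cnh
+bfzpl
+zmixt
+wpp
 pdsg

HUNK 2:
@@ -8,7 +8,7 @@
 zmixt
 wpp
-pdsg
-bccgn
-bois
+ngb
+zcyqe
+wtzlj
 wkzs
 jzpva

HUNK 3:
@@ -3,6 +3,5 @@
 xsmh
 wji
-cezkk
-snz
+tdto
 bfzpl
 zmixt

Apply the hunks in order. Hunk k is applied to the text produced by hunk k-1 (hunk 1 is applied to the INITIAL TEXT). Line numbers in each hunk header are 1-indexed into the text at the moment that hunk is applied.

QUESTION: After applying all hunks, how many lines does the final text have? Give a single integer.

Answer: 13

Derivation:
Hunk 1: at line 6 remove [cnh] add [bfzpl,zmixt,wpp] -> 14 lines: weu fftw xsmh wji cezkk snz bfzpl zmixt wpp pdsg bccgn bois wkzs jzpva
Hunk 2: at line 8 remove [pdsg,bccgn,bois] add [ngb,zcyqe,wtzlj] -> 14 lines: weu fftw xsmh wji cezkk snz bfzpl zmixt wpp ngb zcyqe wtzlj wkzs jzpva
Hunk 3: at line 3 remove [cezkk,snz] add [tdto] -> 13 lines: weu fftw xsmh wji tdto bfzpl zmixt wpp ngb zcyqe wtzlj wkzs jzpva
Final line count: 13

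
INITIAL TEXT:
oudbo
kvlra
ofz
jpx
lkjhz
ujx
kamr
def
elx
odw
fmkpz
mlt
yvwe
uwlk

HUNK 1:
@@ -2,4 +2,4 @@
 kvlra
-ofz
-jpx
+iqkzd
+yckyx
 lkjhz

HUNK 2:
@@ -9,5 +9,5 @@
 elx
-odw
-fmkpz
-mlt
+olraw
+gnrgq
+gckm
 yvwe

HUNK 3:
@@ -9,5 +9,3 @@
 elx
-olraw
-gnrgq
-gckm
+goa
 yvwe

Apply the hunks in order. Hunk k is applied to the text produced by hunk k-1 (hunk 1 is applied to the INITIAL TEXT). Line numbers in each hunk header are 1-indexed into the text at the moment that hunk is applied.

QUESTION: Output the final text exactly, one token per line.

Answer: oudbo
kvlra
iqkzd
yckyx
lkjhz
ujx
kamr
def
elx
goa
yvwe
uwlk

Derivation:
Hunk 1: at line 2 remove [ofz,jpx] add [iqkzd,yckyx] -> 14 lines: oudbo kvlra iqkzd yckyx lkjhz ujx kamr def elx odw fmkpz mlt yvwe uwlk
Hunk 2: at line 9 remove [odw,fmkpz,mlt] add [olraw,gnrgq,gckm] -> 14 lines: oudbo kvlra iqkzd yckyx lkjhz ujx kamr def elx olraw gnrgq gckm yvwe uwlk
Hunk 3: at line 9 remove [olraw,gnrgq,gckm] add [goa] -> 12 lines: oudbo kvlra iqkzd yckyx lkjhz ujx kamr def elx goa yvwe uwlk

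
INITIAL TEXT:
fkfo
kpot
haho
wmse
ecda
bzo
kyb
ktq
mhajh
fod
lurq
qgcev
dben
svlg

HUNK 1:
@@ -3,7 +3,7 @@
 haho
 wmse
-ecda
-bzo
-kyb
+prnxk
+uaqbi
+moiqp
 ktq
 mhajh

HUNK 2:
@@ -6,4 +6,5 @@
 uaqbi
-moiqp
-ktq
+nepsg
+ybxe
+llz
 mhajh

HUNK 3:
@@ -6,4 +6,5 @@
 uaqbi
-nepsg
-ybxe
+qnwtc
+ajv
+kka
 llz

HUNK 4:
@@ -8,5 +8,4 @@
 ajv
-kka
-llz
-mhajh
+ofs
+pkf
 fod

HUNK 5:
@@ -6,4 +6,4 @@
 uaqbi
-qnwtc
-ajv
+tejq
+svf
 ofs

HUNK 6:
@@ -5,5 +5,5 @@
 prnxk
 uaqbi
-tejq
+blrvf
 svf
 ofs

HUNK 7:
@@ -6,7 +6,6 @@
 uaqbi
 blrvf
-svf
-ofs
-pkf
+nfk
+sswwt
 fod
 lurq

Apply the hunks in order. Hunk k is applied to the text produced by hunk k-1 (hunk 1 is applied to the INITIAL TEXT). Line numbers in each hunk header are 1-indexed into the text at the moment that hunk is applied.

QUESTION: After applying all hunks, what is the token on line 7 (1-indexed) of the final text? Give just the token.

Hunk 1: at line 3 remove [ecda,bzo,kyb] add [prnxk,uaqbi,moiqp] -> 14 lines: fkfo kpot haho wmse prnxk uaqbi moiqp ktq mhajh fod lurq qgcev dben svlg
Hunk 2: at line 6 remove [moiqp,ktq] add [nepsg,ybxe,llz] -> 15 lines: fkfo kpot haho wmse prnxk uaqbi nepsg ybxe llz mhajh fod lurq qgcev dben svlg
Hunk 3: at line 6 remove [nepsg,ybxe] add [qnwtc,ajv,kka] -> 16 lines: fkfo kpot haho wmse prnxk uaqbi qnwtc ajv kka llz mhajh fod lurq qgcev dben svlg
Hunk 4: at line 8 remove [kka,llz,mhajh] add [ofs,pkf] -> 15 lines: fkfo kpot haho wmse prnxk uaqbi qnwtc ajv ofs pkf fod lurq qgcev dben svlg
Hunk 5: at line 6 remove [qnwtc,ajv] add [tejq,svf] -> 15 lines: fkfo kpot haho wmse prnxk uaqbi tejq svf ofs pkf fod lurq qgcev dben svlg
Hunk 6: at line 5 remove [tejq] add [blrvf] -> 15 lines: fkfo kpot haho wmse prnxk uaqbi blrvf svf ofs pkf fod lurq qgcev dben svlg
Hunk 7: at line 6 remove [svf,ofs,pkf] add [nfk,sswwt] -> 14 lines: fkfo kpot haho wmse prnxk uaqbi blrvf nfk sswwt fod lurq qgcev dben svlg
Final line 7: blrvf

Answer: blrvf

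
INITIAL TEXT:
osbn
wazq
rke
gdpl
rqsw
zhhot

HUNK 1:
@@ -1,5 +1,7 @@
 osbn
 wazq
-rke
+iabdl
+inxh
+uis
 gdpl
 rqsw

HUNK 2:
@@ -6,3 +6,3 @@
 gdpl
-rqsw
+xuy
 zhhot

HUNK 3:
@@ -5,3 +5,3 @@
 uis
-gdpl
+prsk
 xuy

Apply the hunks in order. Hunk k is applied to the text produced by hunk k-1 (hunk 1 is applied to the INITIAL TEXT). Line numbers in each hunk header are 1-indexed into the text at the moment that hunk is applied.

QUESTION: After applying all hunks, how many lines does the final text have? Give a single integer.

Answer: 8

Derivation:
Hunk 1: at line 1 remove [rke] add [iabdl,inxh,uis] -> 8 lines: osbn wazq iabdl inxh uis gdpl rqsw zhhot
Hunk 2: at line 6 remove [rqsw] add [xuy] -> 8 lines: osbn wazq iabdl inxh uis gdpl xuy zhhot
Hunk 3: at line 5 remove [gdpl] add [prsk] -> 8 lines: osbn wazq iabdl inxh uis prsk xuy zhhot
Final line count: 8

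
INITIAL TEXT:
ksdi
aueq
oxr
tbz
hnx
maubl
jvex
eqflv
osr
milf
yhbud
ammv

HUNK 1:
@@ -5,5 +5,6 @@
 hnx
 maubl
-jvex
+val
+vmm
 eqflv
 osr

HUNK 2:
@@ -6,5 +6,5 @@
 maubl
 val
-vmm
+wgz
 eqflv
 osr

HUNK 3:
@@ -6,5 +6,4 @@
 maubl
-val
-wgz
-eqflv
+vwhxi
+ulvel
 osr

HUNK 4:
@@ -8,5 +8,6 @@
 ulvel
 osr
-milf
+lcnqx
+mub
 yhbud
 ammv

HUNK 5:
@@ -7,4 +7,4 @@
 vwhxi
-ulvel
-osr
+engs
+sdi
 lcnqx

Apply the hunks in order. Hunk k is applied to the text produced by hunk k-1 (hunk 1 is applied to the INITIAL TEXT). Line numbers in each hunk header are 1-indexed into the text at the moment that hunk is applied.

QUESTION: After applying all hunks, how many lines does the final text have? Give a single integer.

Answer: 13

Derivation:
Hunk 1: at line 5 remove [jvex] add [val,vmm] -> 13 lines: ksdi aueq oxr tbz hnx maubl val vmm eqflv osr milf yhbud ammv
Hunk 2: at line 6 remove [vmm] add [wgz] -> 13 lines: ksdi aueq oxr tbz hnx maubl val wgz eqflv osr milf yhbud ammv
Hunk 3: at line 6 remove [val,wgz,eqflv] add [vwhxi,ulvel] -> 12 lines: ksdi aueq oxr tbz hnx maubl vwhxi ulvel osr milf yhbud ammv
Hunk 4: at line 8 remove [milf] add [lcnqx,mub] -> 13 lines: ksdi aueq oxr tbz hnx maubl vwhxi ulvel osr lcnqx mub yhbud ammv
Hunk 5: at line 7 remove [ulvel,osr] add [engs,sdi] -> 13 lines: ksdi aueq oxr tbz hnx maubl vwhxi engs sdi lcnqx mub yhbud ammv
Final line count: 13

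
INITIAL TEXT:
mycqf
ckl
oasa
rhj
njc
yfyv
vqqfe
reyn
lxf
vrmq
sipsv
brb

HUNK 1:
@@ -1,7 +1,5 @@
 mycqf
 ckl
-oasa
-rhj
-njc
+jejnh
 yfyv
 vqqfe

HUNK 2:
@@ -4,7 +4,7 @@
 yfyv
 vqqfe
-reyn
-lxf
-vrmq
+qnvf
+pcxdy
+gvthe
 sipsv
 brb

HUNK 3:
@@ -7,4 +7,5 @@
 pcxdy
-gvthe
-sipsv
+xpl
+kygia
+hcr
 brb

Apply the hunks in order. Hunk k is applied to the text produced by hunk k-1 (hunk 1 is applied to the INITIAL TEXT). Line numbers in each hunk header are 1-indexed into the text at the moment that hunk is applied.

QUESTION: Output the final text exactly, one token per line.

Hunk 1: at line 1 remove [oasa,rhj,njc] add [jejnh] -> 10 lines: mycqf ckl jejnh yfyv vqqfe reyn lxf vrmq sipsv brb
Hunk 2: at line 4 remove [reyn,lxf,vrmq] add [qnvf,pcxdy,gvthe] -> 10 lines: mycqf ckl jejnh yfyv vqqfe qnvf pcxdy gvthe sipsv brb
Hunk 3: at line 7 remove [gvthe,sipsv] add [xpl,kygia,hcr] -> 11 lines: mycqf ckl jejnh yfyv vqqfe qnvf pcxdy xpl kygia hcr brb

Answer: mycqf
ckl
jejnh
yfyv
vqqfe
qnvf
pcxdy
xpl
kygia
hcr
brb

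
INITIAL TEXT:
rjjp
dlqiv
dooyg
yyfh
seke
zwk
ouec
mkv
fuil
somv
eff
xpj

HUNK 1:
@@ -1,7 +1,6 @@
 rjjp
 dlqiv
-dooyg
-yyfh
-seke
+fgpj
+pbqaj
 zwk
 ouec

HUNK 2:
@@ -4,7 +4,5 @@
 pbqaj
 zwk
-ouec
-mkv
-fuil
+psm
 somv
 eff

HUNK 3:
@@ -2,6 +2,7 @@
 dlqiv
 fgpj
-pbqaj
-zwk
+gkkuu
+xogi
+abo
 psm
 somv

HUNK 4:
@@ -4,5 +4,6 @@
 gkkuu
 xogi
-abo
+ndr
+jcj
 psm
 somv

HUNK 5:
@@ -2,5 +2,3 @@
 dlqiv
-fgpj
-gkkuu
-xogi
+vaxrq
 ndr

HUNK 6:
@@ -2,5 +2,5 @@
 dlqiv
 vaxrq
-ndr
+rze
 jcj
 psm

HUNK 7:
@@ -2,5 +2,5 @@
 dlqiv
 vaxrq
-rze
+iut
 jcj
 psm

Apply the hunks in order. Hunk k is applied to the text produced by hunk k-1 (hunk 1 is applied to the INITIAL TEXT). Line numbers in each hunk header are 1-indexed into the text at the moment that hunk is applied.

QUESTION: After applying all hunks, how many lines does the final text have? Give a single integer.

Answer: 9

Derivation:
Hunk 1: at line 1 remove [dooyg,yyfh,seke] add [fgpj,pbqaj] -> 11 lines: rjjp dlqiv fgpj pbqaj zwk ouec mkv fuil somv eff xpj
Hunk 2: at line 4 remove [ouec,mkv,fuil] add [psm] -> 9 lines: rjjp dlqiv fgpj pbqaj zwk psm somv eff xpj
Hunk 3: at line 2 remove [pbqaj,zwk] add [gkkuu,xogi,abo] -> 10 lines: rjjp dlqiv fgpj gkkuu xogi abo psm somv eff xpj
Hunk 4: at line 4 remove [abo] add [ndr,jcj] -> 11 lines: rjjp dlqiv fgpj gkkuu xogi ndr jcj psm somv eff xpj
Hunk 5: at line 2 remove [fgpj,gkkuu,xogi] add [vaxrq] -> 9 lines: rjjp dlqiv vaxrq ndr jcj psm somv eff xpj
Hunk 6: at line 2 remove [ndr] add [rze] -> 9 lines: rjjp dlqiv vaxrq rze jcj psm somv eff xpj
Hunk 7: at line 2 remove [rze] add [iut] -> 9 lines: rjjp dlqiv vaxrq iut jcj psm somv eff xpj
Final line count: 9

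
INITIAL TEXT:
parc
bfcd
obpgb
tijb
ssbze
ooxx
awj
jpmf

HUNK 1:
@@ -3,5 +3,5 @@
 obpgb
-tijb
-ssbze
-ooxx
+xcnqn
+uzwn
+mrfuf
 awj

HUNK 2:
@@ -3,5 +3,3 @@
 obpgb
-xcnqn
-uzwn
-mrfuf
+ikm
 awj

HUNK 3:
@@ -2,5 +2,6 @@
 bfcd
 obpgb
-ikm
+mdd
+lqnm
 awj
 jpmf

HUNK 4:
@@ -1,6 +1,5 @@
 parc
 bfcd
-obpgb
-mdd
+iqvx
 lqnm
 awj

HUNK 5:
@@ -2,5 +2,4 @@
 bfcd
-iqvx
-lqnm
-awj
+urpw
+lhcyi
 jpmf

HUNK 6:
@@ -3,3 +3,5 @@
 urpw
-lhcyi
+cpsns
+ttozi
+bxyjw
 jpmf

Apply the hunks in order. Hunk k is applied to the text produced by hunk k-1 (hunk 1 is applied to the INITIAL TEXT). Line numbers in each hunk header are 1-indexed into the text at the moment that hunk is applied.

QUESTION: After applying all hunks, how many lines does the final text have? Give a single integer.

Answer: 7

Derivation:
Hunk 1: at line 3 remove [tijb,ssbze,ooxx] add [xcnqn,uzwn,mrfuf] -> 8 lines: parc bfcd obpgb xcnqn uzwn mrfuf awj jpmf
Hunk 2: at line 3 remove [xcnqn,uzwn,mrfuf] add [ikm] -> 6 lines: parc bfcd obpgb ikm awj jpmf
Hunk 3: at line 2 remove [ikm] add [mdd,lqnm] -> 7 lines: parc bfcd obpgb mdd lqnm awj jpmf
Hunk 4: at line 1 remove [obpgb,mdd] add [iqvx] -> 6 lines: parc bfcd iqvx lqnm awj jpmf
Hunk 5: at line 2 remove [iqvx,lqnm,awj] add [urpw,lhcyi] -> 5 lines: parc bfcd urpw lhcyi jpmf
Hunk 6: at line 3 remove [lhcyi] add [cpsns,ttozi,bxyjw] -> 7 lines: parc bfcd urpw cpsns ttozi bxyjw jpmf
Final line count: 7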